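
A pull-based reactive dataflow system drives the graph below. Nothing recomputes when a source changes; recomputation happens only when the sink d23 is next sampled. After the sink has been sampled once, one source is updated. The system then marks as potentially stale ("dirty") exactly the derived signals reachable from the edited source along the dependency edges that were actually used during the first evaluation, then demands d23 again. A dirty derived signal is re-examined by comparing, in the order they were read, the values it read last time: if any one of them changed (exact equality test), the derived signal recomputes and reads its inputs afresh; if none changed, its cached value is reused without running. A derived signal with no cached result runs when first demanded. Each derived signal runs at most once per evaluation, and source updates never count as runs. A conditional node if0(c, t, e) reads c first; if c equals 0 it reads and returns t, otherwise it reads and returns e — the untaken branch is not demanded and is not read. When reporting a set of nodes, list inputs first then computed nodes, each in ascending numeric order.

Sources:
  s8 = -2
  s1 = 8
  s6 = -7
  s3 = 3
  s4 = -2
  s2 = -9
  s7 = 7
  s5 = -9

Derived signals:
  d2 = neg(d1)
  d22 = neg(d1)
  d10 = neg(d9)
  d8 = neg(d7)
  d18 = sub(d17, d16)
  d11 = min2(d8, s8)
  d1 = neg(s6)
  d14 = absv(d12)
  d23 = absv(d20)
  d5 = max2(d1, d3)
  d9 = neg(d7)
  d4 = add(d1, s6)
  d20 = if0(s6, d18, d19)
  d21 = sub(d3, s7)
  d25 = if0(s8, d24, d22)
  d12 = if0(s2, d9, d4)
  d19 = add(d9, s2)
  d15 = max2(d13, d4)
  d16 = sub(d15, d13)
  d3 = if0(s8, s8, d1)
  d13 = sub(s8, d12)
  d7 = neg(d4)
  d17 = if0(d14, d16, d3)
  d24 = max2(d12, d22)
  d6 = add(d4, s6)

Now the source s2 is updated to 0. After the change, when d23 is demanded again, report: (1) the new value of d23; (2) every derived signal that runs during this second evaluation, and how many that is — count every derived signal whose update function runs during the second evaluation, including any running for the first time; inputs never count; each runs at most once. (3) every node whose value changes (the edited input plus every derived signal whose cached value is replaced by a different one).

New value of d23: 0.
Derived signals that run: d19, d20, d23 — 3 in total.
Values that change: s2, d19, d20, d23.

First evaluation (everything demanded from the output):
  d1 = neg(-7) = 7
  d4 = add(7, -7) = 0
  d7 = neg(0) = 0
  d9 = neg(0) = 0
  d19 = add(0, -9) = -9
  d20 = if0(s6=-7 -> else branch d19) = -9
  d23 = absv(-9) = 9

Propagation after the edit:
  d19: runs — s2 -9->0; result 0.
  d20: runs — d19 -9->0; result 0.
  d23: runs — d20 -9->0; result 0.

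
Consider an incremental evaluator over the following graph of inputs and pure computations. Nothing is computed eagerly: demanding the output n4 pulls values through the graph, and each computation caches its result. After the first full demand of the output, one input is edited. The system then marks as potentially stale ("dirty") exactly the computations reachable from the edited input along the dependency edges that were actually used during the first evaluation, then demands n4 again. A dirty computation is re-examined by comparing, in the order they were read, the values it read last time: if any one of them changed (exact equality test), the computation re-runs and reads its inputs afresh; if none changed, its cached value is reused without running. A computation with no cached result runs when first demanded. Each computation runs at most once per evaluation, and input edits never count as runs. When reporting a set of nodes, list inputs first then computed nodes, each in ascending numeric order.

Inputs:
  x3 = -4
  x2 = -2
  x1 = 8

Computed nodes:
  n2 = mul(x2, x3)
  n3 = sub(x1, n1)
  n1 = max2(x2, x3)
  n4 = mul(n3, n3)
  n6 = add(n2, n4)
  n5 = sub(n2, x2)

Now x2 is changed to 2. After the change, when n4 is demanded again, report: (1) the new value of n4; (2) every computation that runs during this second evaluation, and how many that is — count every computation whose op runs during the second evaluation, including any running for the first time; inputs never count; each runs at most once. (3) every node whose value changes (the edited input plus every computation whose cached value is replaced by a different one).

Initial pass — values computed on the first demand:
  n1 = max2(-2, -4) = -2
  n3 = sub(8, -2) = 10
  n4 = mul(10, 10) = 100

Second demand — change propagation:
  n1: re-runs because x2 -2->2; new result 2.
  n3: re-runs because n1 -2->2; new result 6.
  n4: re-runs because n3 10->6; n3 10->6; new result 36.

n4 now evaluates to 36.
Run set: n1, n3, n4 (3 run).
Changed values: x2, n1, n3, n4.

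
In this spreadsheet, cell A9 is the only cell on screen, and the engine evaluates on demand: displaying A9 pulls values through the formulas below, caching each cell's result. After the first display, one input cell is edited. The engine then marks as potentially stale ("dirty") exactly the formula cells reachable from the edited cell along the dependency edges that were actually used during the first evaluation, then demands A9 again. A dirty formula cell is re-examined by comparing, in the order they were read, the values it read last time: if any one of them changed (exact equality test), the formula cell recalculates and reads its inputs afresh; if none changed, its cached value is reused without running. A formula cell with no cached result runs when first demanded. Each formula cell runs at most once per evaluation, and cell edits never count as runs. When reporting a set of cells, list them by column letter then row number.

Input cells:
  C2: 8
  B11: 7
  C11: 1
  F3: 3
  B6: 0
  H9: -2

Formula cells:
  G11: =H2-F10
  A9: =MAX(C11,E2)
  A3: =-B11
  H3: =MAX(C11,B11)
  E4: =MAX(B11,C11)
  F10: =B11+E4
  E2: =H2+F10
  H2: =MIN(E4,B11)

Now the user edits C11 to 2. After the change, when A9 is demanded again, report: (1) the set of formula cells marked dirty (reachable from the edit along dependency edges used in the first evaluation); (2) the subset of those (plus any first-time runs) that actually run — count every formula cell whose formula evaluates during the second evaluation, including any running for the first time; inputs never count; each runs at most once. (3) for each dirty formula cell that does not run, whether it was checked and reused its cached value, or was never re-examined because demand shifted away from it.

Dirty set: A9, E2, E4, F10, H2.
Run set: A9, E4 (2 run).
Re-examined without running (cache reused): E2, F10, H2.
The important point: at F10 every value read last time is unchanged, so the dirty flag clears without a run.

Initial pass — values computed on the first demand:
  E4 = MAX(7, 1) = 7
  F10 = 7 + 7 = 14
  H2 = MIN(7, 7) = 7
  E2 = 7 + 14 = 21
  A9 = MAX(1, 21) = 21

Second demand — change propagation:
  E4: re-runs because C11 1->2; new result 7 (unchanged).
  F10: re-examined; everything it read last time is the same (B11 unchanged, E4 unchanged) — cache 14 kept, no run.
  H2: re-examined; everything it read last time is the same (E4 unchanged, B11 unchanged) — cache 7 kept, no run.
  E2: re-examined; everything it read last time is the same (H2 unchanged, F10 unchanged) — cache 21 kept, no run.
  A9: re-runs because C11 1->2; new result 21 (unchanged).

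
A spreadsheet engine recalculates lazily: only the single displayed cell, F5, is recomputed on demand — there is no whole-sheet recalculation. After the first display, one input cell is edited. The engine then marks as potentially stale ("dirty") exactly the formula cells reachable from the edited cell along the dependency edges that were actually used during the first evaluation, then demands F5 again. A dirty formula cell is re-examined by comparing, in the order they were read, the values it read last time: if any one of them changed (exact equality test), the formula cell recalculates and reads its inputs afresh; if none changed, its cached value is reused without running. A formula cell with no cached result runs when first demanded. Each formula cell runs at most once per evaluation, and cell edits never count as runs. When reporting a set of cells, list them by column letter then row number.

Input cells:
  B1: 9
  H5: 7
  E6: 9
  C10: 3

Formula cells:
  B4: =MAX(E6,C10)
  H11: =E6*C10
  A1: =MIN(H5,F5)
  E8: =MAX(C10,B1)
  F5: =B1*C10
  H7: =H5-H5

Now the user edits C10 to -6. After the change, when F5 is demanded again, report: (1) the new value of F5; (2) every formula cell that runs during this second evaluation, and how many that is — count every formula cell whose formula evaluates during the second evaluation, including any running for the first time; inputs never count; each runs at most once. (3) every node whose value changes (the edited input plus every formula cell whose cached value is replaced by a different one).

First evaluation (everything demanded from the output):
  F5 = 9 * 3 = 27

Propagation after the edit:
  F5: runs — C10 3->-6; result -54.

New value of F5: -54.
Formula cells that run: F5 — 1 in total.
Values that change: C10, F5.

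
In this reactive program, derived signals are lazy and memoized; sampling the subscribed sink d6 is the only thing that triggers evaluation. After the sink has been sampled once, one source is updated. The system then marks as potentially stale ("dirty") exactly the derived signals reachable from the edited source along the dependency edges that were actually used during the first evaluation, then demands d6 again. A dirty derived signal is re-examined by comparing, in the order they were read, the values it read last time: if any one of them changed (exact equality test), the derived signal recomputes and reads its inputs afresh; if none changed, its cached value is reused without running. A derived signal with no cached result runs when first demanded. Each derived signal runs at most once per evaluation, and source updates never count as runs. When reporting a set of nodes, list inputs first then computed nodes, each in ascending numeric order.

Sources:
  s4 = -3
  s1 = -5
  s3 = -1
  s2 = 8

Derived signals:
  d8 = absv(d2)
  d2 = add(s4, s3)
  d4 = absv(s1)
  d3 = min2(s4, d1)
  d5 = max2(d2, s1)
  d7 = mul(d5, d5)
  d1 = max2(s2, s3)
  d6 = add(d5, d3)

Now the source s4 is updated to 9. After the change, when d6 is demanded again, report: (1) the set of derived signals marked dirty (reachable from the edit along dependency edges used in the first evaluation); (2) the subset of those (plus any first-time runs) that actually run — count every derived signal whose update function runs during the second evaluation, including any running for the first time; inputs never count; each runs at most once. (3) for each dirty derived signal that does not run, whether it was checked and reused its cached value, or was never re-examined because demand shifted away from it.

First demand of the output computes:
  d1 = max2(8, -1) = 8
  d2 = add(-3, -1) = -4
  d3 = min2(-3, 8) = -3
  d5 = max2(-4, -5) = -4
  d6 = add(-4, -3) = -7

After the edit, cleaning proceeds:
  d2: a read changed (s4 -3->9) — executes, giving 8.
  d3: a read changed (s4 -3->9) — executes, giving 8.
  d5: a read changed (d2 -4->8) — executes, giving 8.
  d6: a read changed (d5 -4->8; d3 -3->8) — executes, giving 16.

The edit dirties: d2, d3, d5, d6.
4 derived signals run: d2, d3, d5, d6.
No dirty derived signal escaped a run.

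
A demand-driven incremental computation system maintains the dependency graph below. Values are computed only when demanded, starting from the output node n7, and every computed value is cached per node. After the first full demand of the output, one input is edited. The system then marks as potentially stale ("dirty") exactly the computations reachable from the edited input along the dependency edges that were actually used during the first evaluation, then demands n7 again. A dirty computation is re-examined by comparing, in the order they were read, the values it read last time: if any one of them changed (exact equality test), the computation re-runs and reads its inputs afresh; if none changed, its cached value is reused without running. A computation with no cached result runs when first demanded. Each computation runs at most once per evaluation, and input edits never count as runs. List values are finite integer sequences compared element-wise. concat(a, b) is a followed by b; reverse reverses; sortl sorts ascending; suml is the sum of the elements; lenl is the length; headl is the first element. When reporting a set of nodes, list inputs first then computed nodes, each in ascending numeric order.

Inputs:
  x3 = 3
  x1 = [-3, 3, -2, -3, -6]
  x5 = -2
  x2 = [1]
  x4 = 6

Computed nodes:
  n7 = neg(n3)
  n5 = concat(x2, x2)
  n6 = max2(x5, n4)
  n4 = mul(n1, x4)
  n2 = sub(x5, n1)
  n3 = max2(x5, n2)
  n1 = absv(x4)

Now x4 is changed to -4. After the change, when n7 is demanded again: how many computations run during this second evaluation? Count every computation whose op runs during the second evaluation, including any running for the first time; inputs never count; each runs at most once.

Computations that run: n1, n2, n3 — 3 in total.
Key observation: the change is absorbed at n3 — it re-runs but produces the same value, and the output's value is unchanged.

First evaluation (everything demanded from the output):
  n1 = absv(6) = 6
  n2 = sub(-2, 6) = -8
  n3 = max2(-2, -8) = -2
  n7 = neg(-2) = 2

Propagation after the edit:
  n1: runs — x4 6->-4; result 4.
  n2: runs — n1 6->4; result -6.
  n3: runs — n2 -8->-6; result -2 (same value as before).
  n7: checked — values it read are unchanged (n3 unchanged); reused cached 2 without running.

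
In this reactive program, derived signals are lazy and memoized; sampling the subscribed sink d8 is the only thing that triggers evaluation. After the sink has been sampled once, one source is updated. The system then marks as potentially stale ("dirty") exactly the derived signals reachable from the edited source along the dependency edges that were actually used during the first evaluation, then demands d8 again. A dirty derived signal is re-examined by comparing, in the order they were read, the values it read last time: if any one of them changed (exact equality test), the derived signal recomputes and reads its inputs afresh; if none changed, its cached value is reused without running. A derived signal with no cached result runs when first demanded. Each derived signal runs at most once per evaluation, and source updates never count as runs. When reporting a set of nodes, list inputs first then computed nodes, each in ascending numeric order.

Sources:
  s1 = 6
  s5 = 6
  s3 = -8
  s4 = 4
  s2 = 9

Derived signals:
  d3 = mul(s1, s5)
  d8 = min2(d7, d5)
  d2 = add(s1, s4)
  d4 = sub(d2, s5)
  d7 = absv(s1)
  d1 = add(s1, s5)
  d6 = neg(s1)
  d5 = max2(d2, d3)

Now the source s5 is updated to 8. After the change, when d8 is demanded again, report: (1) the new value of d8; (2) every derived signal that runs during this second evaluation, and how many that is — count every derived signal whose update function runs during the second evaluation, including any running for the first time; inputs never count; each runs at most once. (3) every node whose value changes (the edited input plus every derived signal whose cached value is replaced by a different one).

First demand of the output computes:
  d2 = add(6, 4) = 10
  d3 = mul(6, 6) = 36
  d5 = max2(10, 36) = 36
  d7 = absv(6) = 6
  d8 = min2(6, 36) = 6

After the edit, cleaning proceeds:
  d3: a read changed (s5 6->8) — executes, giving 48.
  d5: a read changed (d3 36->48) — executes, giving 48.
  d8: a read changed (d5 36->48) — executes, giving 6 — identical to its old value.

Demanding d8 again yields 6.
3 derived signals run: d3, d5, d8.
The nodes whose values change: s5, d3, d5.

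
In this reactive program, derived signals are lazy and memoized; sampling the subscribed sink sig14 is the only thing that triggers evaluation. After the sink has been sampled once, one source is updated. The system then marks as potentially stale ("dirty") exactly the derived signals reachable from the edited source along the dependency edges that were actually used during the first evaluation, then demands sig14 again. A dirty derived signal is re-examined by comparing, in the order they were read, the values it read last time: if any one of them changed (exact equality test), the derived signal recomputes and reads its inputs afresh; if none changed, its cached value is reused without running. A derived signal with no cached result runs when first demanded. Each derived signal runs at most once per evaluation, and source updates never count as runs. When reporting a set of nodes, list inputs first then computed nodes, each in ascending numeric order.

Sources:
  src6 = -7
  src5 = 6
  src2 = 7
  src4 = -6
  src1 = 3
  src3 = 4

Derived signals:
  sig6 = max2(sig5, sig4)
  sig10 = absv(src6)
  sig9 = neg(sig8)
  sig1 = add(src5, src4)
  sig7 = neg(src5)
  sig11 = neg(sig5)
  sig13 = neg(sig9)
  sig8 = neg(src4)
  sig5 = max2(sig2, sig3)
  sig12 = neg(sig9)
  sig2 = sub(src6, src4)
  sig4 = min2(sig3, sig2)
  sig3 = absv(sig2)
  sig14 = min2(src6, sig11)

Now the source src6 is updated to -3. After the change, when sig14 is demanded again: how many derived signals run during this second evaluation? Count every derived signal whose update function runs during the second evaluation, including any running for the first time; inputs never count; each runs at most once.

5 derived signals run: sig2, sig3, sig5, sig11, sig14.

First demand of the output computes:
  sig2 = sub(-7, -6) = -1
  sig3 = absv(-1) = 1
  sig5 = max2(-1, 1) = 1
  sig11 = neg(1) = -1
  sig14 = min2(-7, -1) = -7

After the edit, cleaning proceeds:
  sig2: a read changed (src6 -7->-3) — executes, giving 3.
  sig3: a read changed (sig2 -1->3) — executes, giving 3.
  sig5: a read changed (sig2 -1->3; sig3 1->3) — executes, giving 3.
  sig11: a read changed (sig5 1->3) — executes, giving -3.
  sig14: a read changed (src6 -7->-3; sig11 -1->-3) — executes, giving -3.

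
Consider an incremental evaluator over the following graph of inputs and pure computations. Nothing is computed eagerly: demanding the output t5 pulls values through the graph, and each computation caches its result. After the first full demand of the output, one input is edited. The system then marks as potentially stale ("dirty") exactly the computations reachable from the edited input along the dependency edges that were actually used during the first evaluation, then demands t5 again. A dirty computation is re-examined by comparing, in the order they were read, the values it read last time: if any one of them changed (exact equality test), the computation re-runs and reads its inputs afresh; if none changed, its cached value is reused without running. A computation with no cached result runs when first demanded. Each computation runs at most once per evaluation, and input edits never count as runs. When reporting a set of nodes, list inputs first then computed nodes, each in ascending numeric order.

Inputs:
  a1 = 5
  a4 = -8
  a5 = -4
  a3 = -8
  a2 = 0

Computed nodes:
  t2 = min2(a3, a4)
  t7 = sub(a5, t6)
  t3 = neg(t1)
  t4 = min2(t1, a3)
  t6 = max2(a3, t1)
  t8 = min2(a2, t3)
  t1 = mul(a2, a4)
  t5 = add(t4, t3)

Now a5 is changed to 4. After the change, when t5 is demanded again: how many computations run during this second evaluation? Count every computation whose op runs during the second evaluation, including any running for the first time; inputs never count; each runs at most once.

Initial pass — values computed on the first demand:
  t1 = mul(0, -8) = 0
  t3 = neg(0) = 0
  t4 = min2(0, -8) = -8
  t5 = add(-8, 0) = -8

Second demand — change propagation:
  no demanded computation ever read a5, so the edit dirties nothing and nothing runs.

The important point: nothing the output needs ever reads a5, so the edit is invisible to it.

Run set: none (0 run).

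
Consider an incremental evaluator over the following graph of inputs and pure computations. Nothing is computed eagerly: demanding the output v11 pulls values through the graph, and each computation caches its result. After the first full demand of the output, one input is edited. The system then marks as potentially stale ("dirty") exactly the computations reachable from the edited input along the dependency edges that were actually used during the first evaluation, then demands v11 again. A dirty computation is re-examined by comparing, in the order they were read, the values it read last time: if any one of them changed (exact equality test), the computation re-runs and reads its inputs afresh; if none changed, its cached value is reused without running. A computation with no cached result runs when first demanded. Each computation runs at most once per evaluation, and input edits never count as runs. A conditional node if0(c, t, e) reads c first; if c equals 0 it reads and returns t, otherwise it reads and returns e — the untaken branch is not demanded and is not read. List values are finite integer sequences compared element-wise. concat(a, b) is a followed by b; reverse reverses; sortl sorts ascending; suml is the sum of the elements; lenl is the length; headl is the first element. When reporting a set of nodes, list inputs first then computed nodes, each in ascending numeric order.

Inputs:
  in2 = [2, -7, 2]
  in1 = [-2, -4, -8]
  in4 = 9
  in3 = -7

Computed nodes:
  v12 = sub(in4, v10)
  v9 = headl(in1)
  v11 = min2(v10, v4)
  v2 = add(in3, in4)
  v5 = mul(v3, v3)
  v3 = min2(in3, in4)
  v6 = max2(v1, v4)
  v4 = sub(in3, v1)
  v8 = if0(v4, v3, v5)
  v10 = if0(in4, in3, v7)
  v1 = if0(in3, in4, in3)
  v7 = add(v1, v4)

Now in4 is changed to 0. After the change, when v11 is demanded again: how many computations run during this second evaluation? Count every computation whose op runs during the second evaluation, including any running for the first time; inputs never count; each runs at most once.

Run set: v10 (1 run).
The important point: v10 recomputes to an identical value, and the output ends up unchanged.

Initial pass — values computed on the first demand:
  v1 = if0(in3=-7 -> else branch in3) = -7
  v4 = sub(-7, -7) = 0
  v7 = add(-7, 0) = -7
  v10 = if0(in4=9 -> else branch v7) = -7
  v11 = min2(-7, 0) = -7

Second demand — change propagation:
  v10: re-runs because in4 9->0; new result -7 (unchanged).
  v11: re-examined; everything it read last time is the same (v10 unchanged, v4 unchanged) — cache -7 kept, no run.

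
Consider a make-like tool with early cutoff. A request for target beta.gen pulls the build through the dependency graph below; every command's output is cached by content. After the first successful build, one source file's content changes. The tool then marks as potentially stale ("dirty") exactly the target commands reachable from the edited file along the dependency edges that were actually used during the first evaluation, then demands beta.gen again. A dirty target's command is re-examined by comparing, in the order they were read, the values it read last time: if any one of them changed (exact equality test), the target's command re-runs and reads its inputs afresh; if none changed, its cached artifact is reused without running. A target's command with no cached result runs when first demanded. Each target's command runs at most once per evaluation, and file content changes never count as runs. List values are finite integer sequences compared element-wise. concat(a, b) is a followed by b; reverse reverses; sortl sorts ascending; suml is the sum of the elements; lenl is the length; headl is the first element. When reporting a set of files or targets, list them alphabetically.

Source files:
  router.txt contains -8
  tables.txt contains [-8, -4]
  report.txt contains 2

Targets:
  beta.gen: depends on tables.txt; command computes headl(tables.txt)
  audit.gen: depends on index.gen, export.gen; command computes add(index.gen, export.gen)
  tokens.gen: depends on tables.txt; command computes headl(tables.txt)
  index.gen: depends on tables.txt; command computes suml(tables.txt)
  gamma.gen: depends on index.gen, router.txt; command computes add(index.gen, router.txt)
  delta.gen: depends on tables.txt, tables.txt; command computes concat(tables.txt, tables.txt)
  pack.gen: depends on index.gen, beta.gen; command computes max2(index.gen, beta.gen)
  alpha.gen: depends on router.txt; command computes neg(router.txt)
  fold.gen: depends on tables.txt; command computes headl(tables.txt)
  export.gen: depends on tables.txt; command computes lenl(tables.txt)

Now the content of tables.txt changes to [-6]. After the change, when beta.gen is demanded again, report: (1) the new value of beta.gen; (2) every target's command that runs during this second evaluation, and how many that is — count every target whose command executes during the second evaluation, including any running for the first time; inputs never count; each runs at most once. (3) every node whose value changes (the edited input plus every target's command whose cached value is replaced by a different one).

First demand of the output computes:
  beta.gen = headl([-8, -4]) = -8

After the edit, cleaning proceeds:
  beta.gen: a read changed (tables.txt [-8, -4]->[-6]) — executes, giving -6.

Demanding beta.gen again yields -6.
1 target commands run: beta.gen.
The nodes whose values change: beta.gen, tables.txt.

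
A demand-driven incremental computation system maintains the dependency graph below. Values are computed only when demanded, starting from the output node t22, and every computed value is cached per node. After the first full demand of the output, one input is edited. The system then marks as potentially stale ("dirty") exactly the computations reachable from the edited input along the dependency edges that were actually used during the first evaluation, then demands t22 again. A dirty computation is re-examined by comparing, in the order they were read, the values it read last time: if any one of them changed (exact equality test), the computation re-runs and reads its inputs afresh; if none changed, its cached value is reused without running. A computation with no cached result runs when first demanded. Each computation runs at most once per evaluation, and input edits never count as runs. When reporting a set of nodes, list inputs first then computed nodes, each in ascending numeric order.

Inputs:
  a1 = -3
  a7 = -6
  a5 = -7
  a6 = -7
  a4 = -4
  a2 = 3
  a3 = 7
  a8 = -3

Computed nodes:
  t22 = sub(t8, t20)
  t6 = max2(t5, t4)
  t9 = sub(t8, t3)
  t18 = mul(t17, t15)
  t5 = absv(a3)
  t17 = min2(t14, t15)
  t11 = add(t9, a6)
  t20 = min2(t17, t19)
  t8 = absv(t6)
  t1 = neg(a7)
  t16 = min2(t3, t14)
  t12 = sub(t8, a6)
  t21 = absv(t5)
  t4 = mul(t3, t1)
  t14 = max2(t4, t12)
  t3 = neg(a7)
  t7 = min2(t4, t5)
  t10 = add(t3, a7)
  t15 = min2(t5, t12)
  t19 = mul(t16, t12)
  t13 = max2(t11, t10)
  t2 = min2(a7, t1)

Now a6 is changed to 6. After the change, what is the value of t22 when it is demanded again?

New value of t22: 29.
Key observation: the cutoff stops propagation at t22 — its inputs' values are unchanged, so it reuses its cache.

First evaluation (everything demanded from the output):
  t1 = neg(-6) = 6
  t3 = neg(-6) = 6
  t4 = mul(6, 6) = 36
  t5 = absv(7) = 7
  t6 = max2(7, 36) = 36
  t8 = absv(36) = 36
  t12 = sub(36, -7) = 43
  t14 = max2(36, 43) = 43
  t15 = min2(7, 43) = 7
  t16 = min2(6, 43) = 6
  t17 = min2(43, 7) = 7
  t19 = mul(6, 43) = 258
  t20 = min2(7, 258) = 7
  t22 = sub(36, 7) = 29

Propagation after the edit:
  t12: runs — a6 -7->6; result 30.
  t14: runs — t12 43->30; result 36.
  t15: runs — t12 43->30; result 7 (same value as before).
  t16: runs — t14 43->36; result 6 (same value as before).
  t17: runs — t14 43->36; result 7 (same value as before).
  t19: runs — t12 43->30; result 180.
  t20: runs — t19 258->180; result 7 (same value as before).
  t22: checked — values it read are unchanged (t8 unchanged, t20 unchanged); reused cached 29 without running.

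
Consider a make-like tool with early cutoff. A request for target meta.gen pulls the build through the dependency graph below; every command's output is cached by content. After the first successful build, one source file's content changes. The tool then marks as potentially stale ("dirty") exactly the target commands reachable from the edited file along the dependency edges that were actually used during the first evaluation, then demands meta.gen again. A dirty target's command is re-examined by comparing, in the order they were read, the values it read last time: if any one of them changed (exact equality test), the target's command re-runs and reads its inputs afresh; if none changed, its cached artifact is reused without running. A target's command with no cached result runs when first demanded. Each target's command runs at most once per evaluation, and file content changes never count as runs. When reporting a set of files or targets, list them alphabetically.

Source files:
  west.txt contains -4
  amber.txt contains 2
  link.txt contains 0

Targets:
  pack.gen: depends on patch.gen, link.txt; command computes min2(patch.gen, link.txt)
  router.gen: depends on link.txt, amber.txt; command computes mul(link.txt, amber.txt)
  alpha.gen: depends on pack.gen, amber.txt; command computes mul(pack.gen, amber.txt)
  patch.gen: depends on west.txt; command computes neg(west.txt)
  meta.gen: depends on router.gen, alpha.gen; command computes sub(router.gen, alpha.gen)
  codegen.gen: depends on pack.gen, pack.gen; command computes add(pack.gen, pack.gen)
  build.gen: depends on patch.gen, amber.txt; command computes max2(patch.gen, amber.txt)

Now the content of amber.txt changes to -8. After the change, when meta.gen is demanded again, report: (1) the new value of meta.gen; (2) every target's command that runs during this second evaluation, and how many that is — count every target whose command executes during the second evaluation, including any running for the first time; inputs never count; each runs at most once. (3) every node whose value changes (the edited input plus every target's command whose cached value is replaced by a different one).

Demanding meta.gen again yields 0.
2 target commands run: alpha.gen, router.gen.
The nodes whose values change: amber.txt.
Note where the cutoff bites: meta.gen is checked, finds nothing changed, and keeps its cache.

First demand of the output computes:
  patch.gen = neg(-4) = 4
  pack.gen = min2(4, 0) = 0
  alpha.gen = mul(0, 2) = 0
  router.gen = mul(0, 2) = 0
  meta.gen = sub(0, 0) = 0

After the edit, cleaning proceeds:
  alpha.gen: a read changed (amber.txt 2->-8) — executes, giving 0 — identical to its old value.
  router.gen: a read changed (amber.txt 2->-8) — executes, giving 0 — identical to its old value.
  meta.gen: dirty, but its reads are unchanged (router.gen unchanged, alpha.gen unchanged); cached 0 stands.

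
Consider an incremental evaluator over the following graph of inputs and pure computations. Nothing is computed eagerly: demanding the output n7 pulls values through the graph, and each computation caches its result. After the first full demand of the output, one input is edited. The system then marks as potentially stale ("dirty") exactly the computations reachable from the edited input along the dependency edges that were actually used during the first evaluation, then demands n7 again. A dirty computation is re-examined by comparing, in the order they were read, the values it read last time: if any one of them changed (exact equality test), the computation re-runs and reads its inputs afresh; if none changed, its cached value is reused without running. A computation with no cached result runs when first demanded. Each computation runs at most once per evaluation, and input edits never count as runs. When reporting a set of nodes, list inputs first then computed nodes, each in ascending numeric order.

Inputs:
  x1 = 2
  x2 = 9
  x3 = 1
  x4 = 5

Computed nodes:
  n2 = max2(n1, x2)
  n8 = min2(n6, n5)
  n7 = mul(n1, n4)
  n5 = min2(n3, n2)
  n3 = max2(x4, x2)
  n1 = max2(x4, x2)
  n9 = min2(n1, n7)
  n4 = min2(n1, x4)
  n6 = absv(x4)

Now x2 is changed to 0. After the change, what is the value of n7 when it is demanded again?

n7 now evaluates to 25.

Initial pass — values computed on the first demand:
  n1 = max2(5, 9) = 9
  n4 = min2(9, 5) = 5
  n7 = mul(9, 5) = 45

Second demand — change propagation:
  n1: re-runs because x2 9->0; new result 5.
  n4: re-runs because n1 9->5; new result 5 (unchanged).
  n7: re-runs because n1 9->5; new result 25.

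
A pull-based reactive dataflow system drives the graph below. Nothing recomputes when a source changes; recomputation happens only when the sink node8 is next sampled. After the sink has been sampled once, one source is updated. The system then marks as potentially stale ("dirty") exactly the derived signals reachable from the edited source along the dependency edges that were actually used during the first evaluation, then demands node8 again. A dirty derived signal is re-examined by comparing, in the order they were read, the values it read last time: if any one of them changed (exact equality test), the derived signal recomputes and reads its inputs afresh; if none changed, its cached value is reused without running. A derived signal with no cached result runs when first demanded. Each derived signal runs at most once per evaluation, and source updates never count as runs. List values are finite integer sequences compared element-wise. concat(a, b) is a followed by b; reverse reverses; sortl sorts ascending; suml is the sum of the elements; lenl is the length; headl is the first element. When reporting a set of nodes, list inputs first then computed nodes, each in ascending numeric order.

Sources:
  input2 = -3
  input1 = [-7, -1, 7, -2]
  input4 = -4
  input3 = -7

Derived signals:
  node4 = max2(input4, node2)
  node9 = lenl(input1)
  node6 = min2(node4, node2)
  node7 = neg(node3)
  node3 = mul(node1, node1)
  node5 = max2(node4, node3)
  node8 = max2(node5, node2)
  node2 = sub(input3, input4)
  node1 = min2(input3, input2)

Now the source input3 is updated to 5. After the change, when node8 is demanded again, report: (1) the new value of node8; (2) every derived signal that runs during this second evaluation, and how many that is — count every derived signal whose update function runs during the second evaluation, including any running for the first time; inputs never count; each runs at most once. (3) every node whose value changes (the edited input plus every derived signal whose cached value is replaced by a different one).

New value of node8: 9.
Derived signals that run: node1, node2, node3, node4, node5, node8 — 6 in total.
Values that change: input3, node1, node2, node3, node4, node5, node8.

First evaluation (everything demanded from the output):
  node1 = min2(-7, -3) = -7
  node2 = sub(-7, -4) = -3
  node3 = mul(-7, -7) = 49
  node4 = max2(-4, -3) = -3
  node5 = max2(-3, 49) = 49
  node8 = max2(49, -3) = 49

Propagation after the edit:
  node1: runs — input3 -7->5; result -3.
  node2: runs — input3 -7->5; result 9.
  node3: runs — node1 -7->-3; node1 -7->-3; result 9.
  node4: runs — node2 -3->9; result 9.
  node5: runs — node4 -3->9; node3 49->9; result 9.
  node8: runs — node5 49->9; node2 -3->9; result 9.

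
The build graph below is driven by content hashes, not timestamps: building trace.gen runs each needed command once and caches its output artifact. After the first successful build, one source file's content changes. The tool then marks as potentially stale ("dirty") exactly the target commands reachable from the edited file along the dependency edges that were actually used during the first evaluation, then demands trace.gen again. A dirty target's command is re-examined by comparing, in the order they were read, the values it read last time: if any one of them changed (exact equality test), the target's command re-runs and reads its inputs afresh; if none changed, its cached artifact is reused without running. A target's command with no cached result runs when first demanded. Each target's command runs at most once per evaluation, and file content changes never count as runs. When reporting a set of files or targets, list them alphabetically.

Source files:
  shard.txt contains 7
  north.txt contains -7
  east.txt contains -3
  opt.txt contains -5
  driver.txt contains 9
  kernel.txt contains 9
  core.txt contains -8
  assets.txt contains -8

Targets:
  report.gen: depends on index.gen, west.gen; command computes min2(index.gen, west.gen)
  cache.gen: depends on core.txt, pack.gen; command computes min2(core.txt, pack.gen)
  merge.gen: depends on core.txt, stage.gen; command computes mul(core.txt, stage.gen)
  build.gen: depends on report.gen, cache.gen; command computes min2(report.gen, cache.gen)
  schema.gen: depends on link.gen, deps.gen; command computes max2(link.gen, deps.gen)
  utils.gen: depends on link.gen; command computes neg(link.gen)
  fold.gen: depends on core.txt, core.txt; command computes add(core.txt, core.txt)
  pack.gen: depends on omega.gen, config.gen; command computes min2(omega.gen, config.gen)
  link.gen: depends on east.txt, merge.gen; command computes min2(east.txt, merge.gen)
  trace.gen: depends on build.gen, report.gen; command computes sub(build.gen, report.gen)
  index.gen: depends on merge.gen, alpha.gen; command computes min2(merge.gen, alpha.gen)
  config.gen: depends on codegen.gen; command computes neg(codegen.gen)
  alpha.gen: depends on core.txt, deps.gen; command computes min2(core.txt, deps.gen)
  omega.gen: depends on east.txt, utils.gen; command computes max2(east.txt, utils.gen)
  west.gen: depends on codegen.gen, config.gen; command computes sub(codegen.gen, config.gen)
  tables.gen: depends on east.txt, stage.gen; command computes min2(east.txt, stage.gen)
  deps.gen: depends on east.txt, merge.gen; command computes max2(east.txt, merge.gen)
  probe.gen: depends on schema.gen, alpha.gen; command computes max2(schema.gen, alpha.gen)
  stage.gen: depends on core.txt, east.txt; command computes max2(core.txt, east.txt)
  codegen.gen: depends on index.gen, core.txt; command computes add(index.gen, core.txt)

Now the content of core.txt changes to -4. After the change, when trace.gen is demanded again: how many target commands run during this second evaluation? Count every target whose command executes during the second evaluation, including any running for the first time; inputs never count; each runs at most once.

Initial pass — values computed on the first demand:
  stage.gen = max2(-8, -3) = -3
  merge.gen = mul(-8, -3) = 24
  deps.gen = max2(-3, 24) = 24
  alpha.gen = min2(-8, 24) = -8
  index.gen = min2(24, -8) = -8
  codegen.gen = add(-8, -8) = -16
  config.gen = neg(-16) = 16
  link.gen = min2(-3, 24) = -3
  utils.gen = neg(-3) = 3
  omega.gen = max2(-3, 3) = 3
  pack.gen = min2(3, 16) = 3
  cache.gen = min2(-8, 3) = -8
  west.gen = sub(-16, 16) = -32
  report.gen = min2(-8, -32) = -32
  build.gen = min2(-32, -8) = -32
  trace.gen = sub(-32, -32) = 0

Second demand — change propagation:
  stage.gen: re-runs because core.txt -8->-4; new result -3 (unchanged).
  merge.gen: re-runs because core.txt -8->-4; new result 12.
  deps.gen: re-runs because merge.gen 24->12; new result 12.
  alpha.gen: re-runs because core.txt -8->-4; deps.gen 24->12; new result -4.
  index.gen: re-runs because merge.gen 24->12; alpha.gen -8->-4; new result -4.
  codegen.gen: re-runs because index.gen -8->-4; core.txt -8->-4; new result -8.
  config.gen: re-runs because codegen.gen -16->-8; new result 8.
  link.gen: re-runs because merge.gen 24->12; new result -3 (unchanged).
  utils.gen: re-examined; everything it read last time is the same (link.gen unchanged) — cache 3 kept, no run.
  omega.gen: re-examined; everything it read last time is the same (east.txt unchanged, utils.gen unchanged) — cache 3 kept, no run.
  pack.gen: re-runs because config.gen 16->8; new result 3 (unchanged).
  cache.gen: re-runs because core.txt -8->-4; new result -4.
  west.gen: re-runs because codegen.gen -16->-8; config.gen 16->8; new result -16.
  report.gen: re-runs because index.gen -8->-4; west.gen -32->-16; new result -16.
  build.gen: re-runs because report.gen -32->-16; cache.gen -8->-4; new result -16.
  trace.gen: re-runs because build.gen -32->-16; report.gen -32->-16; new result 0 (unchanged).

The important point: at utils.gen every value read last time is unchanged, so the dirty flag clears without a run.

Run set: alpha.gen, build.gen, cache.gen, codegen.gen, config.gen, deps.gen, index.gen, link.gen, merge.gen, pack.gen, report.gen, stage.gen, trace.gen, west.gen (14 run).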